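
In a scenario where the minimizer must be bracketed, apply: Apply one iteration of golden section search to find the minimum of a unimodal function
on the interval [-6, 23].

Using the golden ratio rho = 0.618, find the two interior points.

Golden section search on [-6, 23].
Golden ratio rho = 0.618 (approx).
Interior points:
  x_1 = -6 + (1-0.618)*29 = 5.0780
  x_2 = -6 + 0.618*29 = 11.9220
Compare f(x_1) and f(x_2) to determine which subinterval to keep.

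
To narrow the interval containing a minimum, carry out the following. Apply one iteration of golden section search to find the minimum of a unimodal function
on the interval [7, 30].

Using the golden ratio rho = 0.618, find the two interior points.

Golden section search on [7, 30].
Golden ratio rho = 0.618 (approx).
Interior points:
  x_1 = 7 + (1-0.618)*23 = 15.7860
  x_2 = 7 + 0.618*23 = 21.2140
Compare f(x_1) and f(x_2) to determine which subinterval to keep.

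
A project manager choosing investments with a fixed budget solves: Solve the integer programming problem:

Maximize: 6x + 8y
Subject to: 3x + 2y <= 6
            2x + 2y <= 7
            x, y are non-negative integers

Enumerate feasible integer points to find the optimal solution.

Constraint 1: 3x + 2y <= 6
Constraint 2: 2x + 2y <= 7
Feasible x range (need y >= 0): 0 <= x <= min(6/3, 7/2) => x in {0, ..., 2}.
Enumerate feasible integer points row by row (the coefficient of y is 8 > 0, so for each x the largest feasible y gives the best value):
  x = 0: y <= min((6 - 3*0)/2, (7 - 2*0)/2) => y in {0, ..., 3}; best 6*0 + 8*3 = 24
  x = 1: y <= min((6 - 3*1)/2, (7 - 2*1)/2) => y in {0, ..., 1}; best 6*1 + 8*1 = 14
  x = 2: y <= min((6 - 3*2)/2, (7 - 2*2)/2) => y in {0}; best 6*2 + 8*0 = 12
The maximum 6x + 8y = 24 is achieved at x = 0, y = 3.
Check: 3*0 + 2*3 = 6 <= 6 and 2*0 + 2*3 = 6 <= 7.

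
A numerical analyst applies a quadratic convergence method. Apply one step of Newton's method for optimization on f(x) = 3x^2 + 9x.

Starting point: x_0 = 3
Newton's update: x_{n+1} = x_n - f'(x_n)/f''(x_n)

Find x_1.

f(x) = 3x^2 + 9x
f'(x) = 6x + (9), f''(x) = 6
Newton step: x_1 = x_0 - f'(x_0)/f''(x_0)
f'(3) = 27
x_1 = 3 - 27/6 = -3/2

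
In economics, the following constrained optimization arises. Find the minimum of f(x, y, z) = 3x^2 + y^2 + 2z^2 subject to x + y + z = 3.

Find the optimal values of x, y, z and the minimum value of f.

Using Lagrange multipliers on f = 3x^2 + y^2 + 2z^2 with constraint x + y + z = 3:
Conditions: 2*3*x = lambda, 2*1*y = lambda, 2*2*z = lambda
So x = lambda/6, y = lambda/2, z = lambda/4
Substituting into constraint: lambda * (11/12) = 3
lambda = 36/11
x = 6/11, y = 18/11, z = 9/11
Minimum value = 54/11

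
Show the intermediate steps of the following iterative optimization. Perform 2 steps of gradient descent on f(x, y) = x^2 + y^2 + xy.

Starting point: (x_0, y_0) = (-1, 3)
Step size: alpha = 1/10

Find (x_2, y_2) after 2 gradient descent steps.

f(x,y) = x^2 + y^2 + xy
grad_x = 2x + 1y, grad_y = 2y + 1x
Step 1: grad = (1, 5), (-11/10, 5/2)
Step 2: grad = (3/10, 39/10), (-113/100, 211/100)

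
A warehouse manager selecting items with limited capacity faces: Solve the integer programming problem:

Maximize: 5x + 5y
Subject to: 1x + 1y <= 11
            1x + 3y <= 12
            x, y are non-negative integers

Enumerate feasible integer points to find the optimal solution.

Constraint 1: 1x + 1y <= 11
Constraint 2: 1x + 3y <= 12
Feasible x range (need y >= 0): 0 <= x <= min(11/1, 12/1) => x in {0, ..., 11}.
Enumerate feasible integer points row by row (the coefficient of y is 5 > 0, so for each x the largest feasible y gives the best value):
  x = 0: y <= min((11 - 1*0)/1, (12 - 1*0)/3) => y in {0, ..., 4}; best 5*0 + 5*4 = 20
  x = 1: y <= min((11 - 1*1)/1, (12 - 1*1)/3) => y in {0, ..., 3}; best 5*1 + 5*3 = 20
  x = 2: y <= min((11 - 1*2)/1, (12 - 1*2)/3) => y in {0, ..., 3}; best 5*2 + 5*3 = 25
  x = 3: y <= min((11 - 1*3)/1, (12 - 1*3)/3) => y in {0, ..., 3}; best 5*3 + 5*3 = 30
  x = 4: y <= min((11 - 1*4)/1, (12 - 1*4)/3) => y in {0, ..., 2}; best 5*4 + 5*2 = 30
  x = 5: y <= min((11 - 1*5)/1, (12 - 1*5)/3) => y in {0, ..., 2}; best 5*5 + 5*2 = 35
  x = 6: y <= min((11 - 1*6)/1, (12 - 1*6)/3) => y in {0, ..., 2}; best 5*6 + 5*2 = 40
  x = 7: y <= min((11 - 1*7)/1, (12 - 1*7)/3) => y in {0, ..., 1}; best 5*7 + 5*1 = 40
  x = 8: y <= min((11 - 1*8)/1, (12 - 1*8)/3) => y in {0, ..., 1}; best 5*8 + 5*1 = 45
  x = 9: y <= min((11 - 1*9)/1, (12 - 1*9)/3) => y in {0, ..., 1}; best 5*9 + 5*1 = 50
  x = 10: y <= min((11 - 1*10)/1, (12 - 1*10)/3) => y in {0}; best 5*10 + 5*0 = 50
  x = 11: y <= min((11 - 1*11)/1, (12 - 1*11)/3) => y in {0}; best 5*11 + 5*0 = 55
The maximum 5x + 5y = 55 is achieved at x = 11, y = 0.
Check: 1*11 + 1*0 = 11 <= 11 and 1*11 + 3*0 = 11 <= 12.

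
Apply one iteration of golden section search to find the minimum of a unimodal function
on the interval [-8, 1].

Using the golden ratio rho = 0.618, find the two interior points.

Golden section search on [-8, 1].
Golden ratio rho = 0.618 (approx).
Interior points:
  x_1 = -8 + (1-0.618)*9 = -4.5620
  x_2 = -8 + 0.618*9 = -2.4380
Compare f(x_1) and f(x_2) to determine which subinterval to keep.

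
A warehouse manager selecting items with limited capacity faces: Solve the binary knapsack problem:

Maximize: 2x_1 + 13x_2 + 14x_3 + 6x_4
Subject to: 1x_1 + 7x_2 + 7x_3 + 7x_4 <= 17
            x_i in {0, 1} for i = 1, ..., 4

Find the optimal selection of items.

Items: item 1 (v=2, w=1), item 2 (v=13, w=7), item 3 (v=14, w=7), item 4 (v=6, w=7)
Capacity: 17
Checking all 16 subsets (w = total weight, v = total value):
  {}: w = 0, v = 0
  {1}: w = 1, v = 2
  {2}: w = 7, v = 13
  {3}: w = 7, v = 14
  {4}: w = 7, v = 6
  {1, 2}: w = 8, v = 15
  {1, 3}: w = 8, v = 16
  {1, 4}: w = 8, v = 8
  {2, 3}: w = 14, v = 27
  {2, 4}: w = 14, v = 19
  {3, 4}: w = 14, v = 20
  {1, 2, 3}: w = 15, v = 29
  {1, 2, 4}: w = 15, v = 21
  {1, 3, 4}: w = 15, v = 22
  {2, 3, 4}: w = 21 > 17, infeasible
  {1, 2, 3, 4}: w = 22 > 17, infeasible
Best feasible subset: items [1, 2, 3]
Total weight: 15 <= 17, total value: 29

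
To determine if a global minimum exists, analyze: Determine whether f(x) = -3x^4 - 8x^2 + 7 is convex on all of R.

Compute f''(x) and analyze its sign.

f(x) = -3x^4 - 8x^2 + 7
f'(x) = -12x^3 + -16x
f''(x) = -36x^2 + -16
f''(x) = -36x^2 + -16 <= -16 < 0 for all x
Therefore, f is concave on R.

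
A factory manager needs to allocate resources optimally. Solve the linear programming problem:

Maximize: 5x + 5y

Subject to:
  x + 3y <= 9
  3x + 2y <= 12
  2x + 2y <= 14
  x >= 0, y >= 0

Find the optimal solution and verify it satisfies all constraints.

Feasible vertices: (0, 0), (0, 3), (18/7, 15/7), (4, 0)
Objective 5x + 5y at each vertex:
  (0, 0): 0
  (0, 3): 15
  (18/7, 15/7): 165/7
  (4, 0): 20
Maximum is 165/7 at (18/7, 15/7).
Verify constraints at (x, y) = (18/7, 15/7):
  1*(18/7) + 3*(15/7) = 9 <= 9 (active)
  3*(18/7) + 2*(15/7) = 12 <= 12 (active)
  2*(18/7) + 2*(15/7) = 66/7 <= 14
  x = 18/7 >= 0, y = 15/7 >= 0. All constraints satisfied.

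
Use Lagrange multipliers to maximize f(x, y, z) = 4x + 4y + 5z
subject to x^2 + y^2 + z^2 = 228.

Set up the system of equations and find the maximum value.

Lagrange conditions: 4 = 2*lambda*x, 4 = 2*lambda*y, 5 = 2*lambda*z
So x:4 = y:4 = z:5, i.e. x = 4t, y = 4t, z = 5t
Constraint: t^2*(4^2 + 4^2 + 5^2) = 228
  t^2 * 57 = 228  =>  t = sqrt(4)
Maximum = 4*4t + 4*4t + 5*5t = 57*sqrt(4) = 114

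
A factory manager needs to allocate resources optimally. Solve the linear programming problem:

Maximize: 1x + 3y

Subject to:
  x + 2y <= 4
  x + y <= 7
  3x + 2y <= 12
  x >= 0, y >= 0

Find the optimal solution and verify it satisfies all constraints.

Feasible vertices: (0, 0), (0, 2), (4, 0)
Objective 1x + 3y at each vertex:
  (0, 0): 0
  (0, 2): 6
  (4, 0): 4
Maximum is 6 at (0, 2).
Verify constraints at (x, y) = (0, 2):
  1*0 + 2*2 = 4 <= 4 (active)
  1*0 + 1*2 = 2 <= 7
  3*0 + 2*2 = 4 <= 12
  x = 0 >= 0, y = 2 >= 0. All constraints satisfied.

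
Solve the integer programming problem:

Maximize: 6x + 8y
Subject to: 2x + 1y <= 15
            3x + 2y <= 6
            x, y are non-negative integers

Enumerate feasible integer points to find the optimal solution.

Constraint 1: 2x + 1y <= 15
Constraint 2: 3x + 2y <= 6
Feasible x range (need y >= 0): 0 <= x <= min(15/2, 6/3) => x in {0, ..., 2}.
Enumerate feasible integer points row by row (the coefficient of y is 8 > 0, so for each x the largest feasible y gives the best value):
  x = 0: y <= min((15 - 2*0)/1, (6 - 3*0)/2) => y in {0, ..., 3}; best 6*0 + 8*3 = 24
  x = 1: y <= min((15 - 2*1)/1, (6 - 3*1)/2) => y in {0, ..., 1}; best 6*1 + 8*1 = 14
  x = 2: y <= min((15 - 2*2)/1, (6 - 3*2)/2) => y in {0}; best 6*2 + 8*0 = 12
The maximum 6x + 8y = 24 is achieved at x = 0, y = 3.
Check: 2*0 + 1*3 = 3 <= 15 and 3*0 + 2*3 = 6 <= 6.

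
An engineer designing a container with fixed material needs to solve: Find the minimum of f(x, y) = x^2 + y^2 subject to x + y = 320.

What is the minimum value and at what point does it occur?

Substitute y = 320 - x into f(x,y) = x^2 + y^2:
g(x) = x^2 + (320 - x)^2 = 2x^2 - 640x + 102400
g'(x) = 4x - 640 = 0  =>  x = 160
y = 320 - 160 = 160
Minimum value = 160^2 + 160^2 = 51200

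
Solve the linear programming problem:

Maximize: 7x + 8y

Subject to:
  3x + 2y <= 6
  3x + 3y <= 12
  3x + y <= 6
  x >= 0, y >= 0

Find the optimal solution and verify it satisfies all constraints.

Feasible vertices: (0, 0), (0, 3), (2, 0)
Objective 7x + 8y at each vertex:
  (0, 0): 0
  (0, 3): 24
  (2, 0): 14
Maximum is 24 at (0, 3).
Verify constraints at (x, y) = (0, 3):
  3*0 + 2*3 = 6 <= 6 (active)
  3*0 + 3*3 = 9 <= 12
  3*0 + 1*3 = 3 <= 6
  x = 0 >= 0, y = 3 >= 0. All constraints satisfied.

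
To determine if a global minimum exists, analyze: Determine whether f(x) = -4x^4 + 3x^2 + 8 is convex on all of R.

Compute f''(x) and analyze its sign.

f(x) = -4x^4 + 3x^2 + 8
f'(x) = -16x^3 + 6x
f''(x) = -48x^2 + 6
f''(x) = -48x^2 + 6 -> -inf as |x| -> inf
Therefore, f is not globally convex on R.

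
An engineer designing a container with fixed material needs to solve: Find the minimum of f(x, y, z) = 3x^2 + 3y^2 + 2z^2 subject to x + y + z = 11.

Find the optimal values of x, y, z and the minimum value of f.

Using Lagrange multipliers on f = 3x^2 + 3y^2 + 2z^2 with constraint x + y + z = 11:
Conditions: 2*3*x = lambda, 2*3*y = lambda, 2*2*z = lambda
So x = lambda/6, y = lambda/6, z = lambda/4
Substituting into constraint: lambda * (7/12) = 11
lambda = 132/7
x = 22/7, y = 22/7, z = 33/7
Minimum value = 726/7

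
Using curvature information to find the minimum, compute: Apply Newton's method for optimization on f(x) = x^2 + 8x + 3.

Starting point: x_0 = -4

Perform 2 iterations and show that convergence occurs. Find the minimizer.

f(x) = x^2 + 8x + 3, f'(x) = 2x + (8), f''(x) = 2
Step 1: f'(-4) = 0, x_1 = -4 - 0/2 = -4
Step 2: f'(-4) = 0, x_2 = -4 (converged)
Newton's method converges in 1 step for quadratics.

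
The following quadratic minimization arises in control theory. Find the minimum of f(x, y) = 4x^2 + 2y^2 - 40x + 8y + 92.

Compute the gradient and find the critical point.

f(x,y) = 4x^2 + 2y^2 - 40x + 8y + 92
df/dx = 8x + (-40) = 0  =>  x = 5
df/dy = 4y + (8) = 0  =>  y = -2
f(5, -2) = 4*(5)^2 + 2*(-2)^2 + -40*(5) + 8*(-2) + 92 = -16
Hessian is diagonal with entries 8, 4 > 0, so this is a minimum.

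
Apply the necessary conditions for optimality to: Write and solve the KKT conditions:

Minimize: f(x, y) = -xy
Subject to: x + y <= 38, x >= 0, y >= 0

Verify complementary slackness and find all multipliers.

Problem: min -xy s.t. x + y <= 38 (multiplier lambda), x >= 0 (mu_x), y >= 0 (mu_y)
KKT stationarity: -y + lambda - mu_x = 0, -x + lambda - mu_y = 0, with lambda, mu_x, mu_y >= 0
Complementary slackness: lambda*(x + y - 38) = 0, mu_x*x = 0, mu_y*y = 0
If lambda = 0: y = -mu_x <= 0 and x = -mu_y <= 0 force x = y = 0 with f = 0; but x = y = 19 is feasible with f = -361 < 0, so this is not the minimum. Hence lambda > 0 and x + y = 38.
Try x > 0, y > 0 (so mu_x = mu_y = 0): y = lambda, x = lambda => x = y = lambda
x + y = 38 => 2*lambda = 38 => lambda = 19
x* = y* = 19 > 0, consistent with mu_x = mu_y = 0.
(Any feasible point with x = 0 or y = 0 has f = 0 > -361, so the minimum is not on those boundaries.)
min(-xy) = -361 (i.e. max xy = 361)
Multipliers: lambda = 19, mu_x = 0, mu_y = 0
Complementary slackness: lambda*(x + y - 38) = 19*(19 + 19 - 38) = 0, mu_x*x = 0*19 = 0, mu_y*y = 0*19 = 0. Satisfied.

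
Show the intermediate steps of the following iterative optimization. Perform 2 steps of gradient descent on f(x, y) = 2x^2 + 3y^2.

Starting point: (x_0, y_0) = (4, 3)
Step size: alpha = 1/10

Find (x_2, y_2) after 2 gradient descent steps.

f(x,y) = 2x^2 + 3y^2
grad_x = 4x + 0y, grad_y = 6y + 0x
Step 1: grad = (16, 18), (12/5, 6/5)
Step 2: grad = (48/5, 36/5), (36/25, 12/25)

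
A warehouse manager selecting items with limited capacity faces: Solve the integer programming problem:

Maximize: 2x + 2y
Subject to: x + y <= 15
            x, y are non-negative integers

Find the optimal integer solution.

Objective: 2x + 2y, constraint: x + y <= 15
Coefficient of x is 2 >= coefficient of y is 2, so allocate the entire budget to x.
Optimal: x = 15, y = 0, value = 30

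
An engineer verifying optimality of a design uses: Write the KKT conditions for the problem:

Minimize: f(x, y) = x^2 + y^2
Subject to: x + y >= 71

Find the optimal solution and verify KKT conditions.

KKT conditions for min x^2 + y^2 s.t. x + y >= 71:
Stationarity: 2x = mu, 2y = mu
So x = y = mu/2.
Complementary slackness: mu*(x + y - 71) = 0
Primal feasibility: x + y >= 71; dual feasibility: mu >= 0
If mu = 0 then x = y = 0, but 0 + 0 < 71 is infeasible, so the constraint is active.
Constraint active: x + y = 2*(mu/2) = 71 => mu = 71
x = y = 71/2, f = 5041/2
Verify: stationarity 2*(71/2) = 71 = mu; primal 71/2 + 71/2 = 71 >= 71; dual mu = 71 >= 0; complementary slackness 71*(71 - 71) = 0. All KKT conditions hold.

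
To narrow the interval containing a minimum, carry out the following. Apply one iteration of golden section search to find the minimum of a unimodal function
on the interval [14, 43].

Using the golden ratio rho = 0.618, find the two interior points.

Golden section search on [14, 43].
Golden ratio rho = 0.618 (approx).
Interior points:
  x_1 = 14 + (1-0.618)*29 = 25.0780
  x_2 = 14 + 0.618*29 = 31.9220
Compare f(x_1) and f(x_2) to determine which subinterval to keep.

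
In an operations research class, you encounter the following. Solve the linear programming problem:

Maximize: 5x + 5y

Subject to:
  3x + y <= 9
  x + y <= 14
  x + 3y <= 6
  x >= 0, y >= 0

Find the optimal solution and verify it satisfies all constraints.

Feasible vertices: (0, 0), (0, 2), (21/8, 9/8), (3, 0)
Objective 5x + 5y at each vertex:
  (0, 0): 0
  (0, 2): 10
  (21/8, 9/8): 75/4
  (3, 0): 15
Maximum is 75/4 at (21/8, 9/8).
Verify constraints at (x, y) = (21/8, 9/8):
  3*(21/8) + 1*(9/8) = 9 <= 9 (active)
  1*(21/8) + 1*(9/8) = 15/4 <= 14
  1*(21/8) + 3*(9/8) = 6 <= 6 (active)
  x = 21/8 >= 0, y = 9/8 >= 0. All constraints satisfied.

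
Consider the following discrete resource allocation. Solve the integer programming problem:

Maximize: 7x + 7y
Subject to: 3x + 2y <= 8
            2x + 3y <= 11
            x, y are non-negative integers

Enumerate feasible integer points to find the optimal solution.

Constraint 1: 3x + 2y <= 8
Constraint 2: 2x + 3y <= 11
Feasible x range (need y >= 0): 0 <= x <= min(8/3, 11/2) => x in {0, ..., 2}.
Enumerate feasible integer points row by row (the coefficient of y is 7 > 0, so for each x the largest feasible y gives the best value):
  x = 0: y <= min((8 - 3*0)/2, (11 - 2*0)/3) => y in {0, ..., 3}; best 7*0 + 7*3 = 21
  x = 1: y <= min((8 - 3*1)/2, (11 - 2*1)/3) => y in {0, ..., 2}; best 7*1 + 7*2 = 21
  x = 2: y <= min((8 - 3*2)/2, (11 - 2*2)/3) => y in {0, ..., 1}; best 7*2 + 7*1 = 21
The maximum 7x + 7y = 21 is achieved at x = 0, y = 3.
(The same value 21 is also attained at (1, 2), (2, 1).)
Check: 3*0 + 2*3 = 6 <= 8 and 2*0 + 3*3 = 9 <= 11.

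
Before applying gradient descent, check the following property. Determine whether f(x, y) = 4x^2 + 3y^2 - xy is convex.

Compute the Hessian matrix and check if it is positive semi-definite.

f(x,y) = 4x^2 + 3y^2 - xy
Hessian H = [[8, -1], [-1, 6]]
trace(H) = 14, det(H) = 47
Eigenvalues: (14 +/- sqrt(8)) / 2 = 8.414, 5.586
Since both eigenvalues > 0, f is convex.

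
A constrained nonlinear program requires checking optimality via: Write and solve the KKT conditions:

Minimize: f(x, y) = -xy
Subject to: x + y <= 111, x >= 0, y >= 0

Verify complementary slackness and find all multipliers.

Problem: min -xy s.t. x + y <= 111 (multiplier lambda), x >= 0 (mu_x), y >= 0 (mu_y)
KKT stationarity: -y + lambda - mu_x = 0, -x + lambda - mu_y = 0, with lambda, mu_x, mu_y >= 0
Complementary slackness: lambda*(x + y - 111) = 0, mu_x*x = 0, mu_y*y = 0
If lambda = 0: y = -mu_x <= 0 and x = -mu_y <= 0 force x = y = 0 with f = 0; but x = y = 111/2 is feasible with f = -12321/4 < 0, so this is not the minimum. Hence lambda > 0 and x + y = 111.
Try x > 0, y > 0 (so mu_x = mu_y = 0): y = lambda, x = lambda => x = y = lambda
x + y = 111 => 2*lambda = 111 => lambda = 111/2
x* = y* = 111/2 > 0, consistent with mu_x = mu_y = 0.
(Any feasible point with x = 0 or y = 0 has f = 0 > -12321/4, so the minimum is not on those boundaries.)
min(-xy) = -12321/4 (i.e. max xy = 12321/4)
Multipliers: lambda = 111/2, mu_x = 0, mu_y = 0
Complementary slackness: lambda*(x + y - 111) = 111/2*(111/2 + 111/2 - 111) = 0, mu_x*x = 0*111/2 = 0, mu_y*y = 0*111/2 = 0. Satisfied.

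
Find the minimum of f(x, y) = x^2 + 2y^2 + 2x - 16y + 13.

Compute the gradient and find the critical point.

f(x,y) = x^2 + 2y^2 + 2x - 16y + 13
df/dx = 2x + (2) = 0  =>  x = -1
df/dy = 4y + (-16) = 0  =>  y = 4
f(-1, 4) = 1*(-1)^2 + 2*(4)^2 + 2*(-1) + -16*(4) + 13 = -20
Hessian is diagonal with entries 2, 4 > 0, so this is a minimum.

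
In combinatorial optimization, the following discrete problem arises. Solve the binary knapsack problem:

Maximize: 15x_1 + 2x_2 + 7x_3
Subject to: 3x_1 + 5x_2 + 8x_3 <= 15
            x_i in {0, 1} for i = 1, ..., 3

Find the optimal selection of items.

Items: item 1 (v=15, w=3), item 2 (v=2, w=5), item 3 (v=7, w=8)
Capacity: 15
Checking all 8 subsets (w = total weight, v = total value):
  {}: w = 0, v = 0
  {1}: w = 3, v = 15
  {2}: w = 5, v = 2
  {3}: w = 8, v = 7
  {1, 2}: w = 8, v = 17
  {1, 3}: w = 11, v = 22
  {2, 3}: w = 13, v = 9
  {1, 2, 3}: w = 16 > 15, infeasible
Best feasible subset: items [1, 3]
Total weight: 11 <= 15, total value: 22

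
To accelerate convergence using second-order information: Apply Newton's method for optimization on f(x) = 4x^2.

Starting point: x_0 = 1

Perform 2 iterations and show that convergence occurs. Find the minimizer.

f(x) = 4x^2, f'(x) = 8x + (0), f''(x) = 8
Step 1: f'(1) = 8, x_1 = 1 - 8/8 = 0
Step 2: f'(0) = 0, x_2 = 0 (converged)
Newton's method converges in 1 step for quadratics.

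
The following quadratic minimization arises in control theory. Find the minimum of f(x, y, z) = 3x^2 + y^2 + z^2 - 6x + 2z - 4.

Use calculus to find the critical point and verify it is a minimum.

f(x,y,z) = 3x^2 + y^2 + z^2 - 6x + 2z - 4
df/dx = 6x + (-6) = 0 => x = 1
df/dy = 2y + (0) = 0 => y = 0
df/dz = 2z + (2) = 0 => z = -1
f(1,0,-1) = 3*(1)^2 + 1*(0)^2 + 1*(-1)^2 + -6*(1) + 2*(-1) + -4 = -8
Hessian is diagonal with entries 6, 2, 2 > 0, confirmed minimum.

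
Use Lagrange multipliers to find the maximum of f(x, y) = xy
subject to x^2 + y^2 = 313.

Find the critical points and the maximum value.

Lagrange conditions: y = 2*lambda*x and x = 2*lambda*y
If x = 0 then y = 0, violating the constraint, so x, y != 0.
Dividing: y/x = x/y => x^2 = y^2 => y = x or y = -x
Constraint: 2x^2 = 313 => x^2 = 313/2 => x = +/-sqrt(313/2)
Critical points: (sqrt(313/2), sqrt(313/2)), (-sqrt(313/2), -sqrt(313/2)), (sqrt(313/2), -sqrt(313/2)), (-sqrt(313/2), sqrt(313/2))
  y = x:  xy = x^2 = 313/2  at (sqrt(313/2), sqrt(313/2)) and (-sqrt(313/2), -sqrt(313/2))
  y = -x: xy = -x^2 = -313/2 at (sqrt(313/2), -sqrt(313/2)) and (-sqrt(313/2), sqrt(313/2))
Maximum xy = 313/2 at (sqrt(313/2), sqrt(313/2)) and (-sqrt(313/2), -sqrt(313/2))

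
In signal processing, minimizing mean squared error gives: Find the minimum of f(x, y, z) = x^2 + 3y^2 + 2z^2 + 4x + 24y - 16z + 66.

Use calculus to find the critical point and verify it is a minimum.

f(x,y,z) = x^2 + 3y^2 + 2z^2 + 4x + 24y - 16z + 66
df/dx = 2x + (4) = 0 => x = -2
df/dy = 6y + (24) = 0 => y = -4
df/dz = 4z + (-16) = 0 => z = 4
f(-2,-4,4) = 1*(-2)^2 + 3*(-4)^2 + 2*(4)^2 + 4*(-2) + 24*(-4) + -16*(4) + 66 = -18
Hessian is diagonal with entries 2, 6, 4 > 0, confirmed minimum.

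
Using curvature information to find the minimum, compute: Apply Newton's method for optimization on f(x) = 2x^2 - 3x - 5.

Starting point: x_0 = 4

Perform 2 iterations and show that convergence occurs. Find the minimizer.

f(x) = 2x^2 - 3x - 5, f'(x) = 4x + (-3), f''(x) = 4
Step 1: f'(4) = 13, x_1 = 4 - 13/4 = 3/4
Step 2: f'(3/4) = 0, x_2 = 3/4 (converged)
Newton's method converges in 1 step for quadratics.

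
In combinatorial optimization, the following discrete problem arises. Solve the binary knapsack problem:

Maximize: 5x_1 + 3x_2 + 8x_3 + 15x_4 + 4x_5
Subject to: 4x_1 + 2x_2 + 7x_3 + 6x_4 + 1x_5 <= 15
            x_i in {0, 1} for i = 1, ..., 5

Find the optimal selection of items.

Items: item 1 (v=5, w=4), item 2 (v=3, w=2), item 3 (v=8, w=7), item 4 (v=15, w=6), item 5 (v=4, w=1)
Capacity: 15
Checking all 32 subsets (w = total weight, v = total value):
  {}: w = 0, v = 0
  {1}: w = 4, v = 5
  {2}: w = 2, v = 3
  {3}: w = 7, v = 8
  {4}: w = 6, v = 15
  {5}: w = 1, v = 4
  {1, 2}: w = 6, v = 8
  {1, 3}: w = 11, v = 13
  {1, 4}: w = 10, v = 20
  {1, 5}: w = 5, v = 9
  {2, 3}: w = 9, v = 11
  {2, 4}: w = 8, v = 18
  {2, 5}: w = 3, v = 7
  {3, 4}: w = 13, v = 23
  {3, 5}: w = 8, v = 12
  {4, 5}: w = 7, v = 19
  {1, 2, 3}: w = 13, v = 16
  {1, 2, 4}: w = 12, v = 23
  {1, 2, 5}: w = 7, v = 12
  {1, 3, 4}: w = 17 > 15, infeasible
  {1, 3, 5}: w = 12, v = 17
  {1, 4, 5}: w = 11, v = 24
  {2, 3, 4}: w = 15, v = 26
  {2, 3, 5}: w = 10, v = 15
  {2, 4, 5}: w = 9, v = 22
  {3, 4, 5}: w = 14, v = 27
  {1, 2, 3, 4}: w = 19 > 15, infeasible
  {1, 2, 3, 5}: w = 14, v = 20
  {1, 2, 4, 5}: w = 13, v = 27
  {1, 3, 4, 5}: w = 18 > 15, infeasible
  {2, 3, 4, 5}: w = 16 > 15, infeasible
  {1, 2, 3, 4, 5}: w = 20 > 15, infeasible
Best feasible subset: items [3, 4, 5]
(The same value 27 is also attained by {1, 2, 4, 5}.)
Total weight: 14 <= 15, total value: 27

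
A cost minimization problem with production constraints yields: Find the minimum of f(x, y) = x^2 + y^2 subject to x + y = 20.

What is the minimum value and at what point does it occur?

Substitute y = 20 - x into f(x,y) = x^2 + y^2:
g(x) = x^2 + (20 - x)^2 = 2x^2 - 40x + 400
g'(x) = 4x - 40 = 0  =>  x = 10
y = 20 - 10 = 10
Minimum value = 10^2 + 10^2 = 200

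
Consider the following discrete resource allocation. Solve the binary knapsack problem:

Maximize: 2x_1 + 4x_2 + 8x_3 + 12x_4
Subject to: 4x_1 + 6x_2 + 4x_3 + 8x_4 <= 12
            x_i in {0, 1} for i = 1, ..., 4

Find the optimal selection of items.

Items: item 1 (v=2, w=4), item 2 (v=4, w=6), item 3 (v=8, w=4), item 4 (v=12, w=8)
Capacity: 12
Checking all 16 subsets (w = total weight, v = total value):
  {}: w = 0, v = 0
  {1}: w = 4, v = 2
  {2}: w = 6, v = 4
  {3}: w = 4, v = 8
  {4}: w = 8, v = 12
  {1, 2}: w = 10, v = 6
  {1, 3}: w = 8, v = 10
  {1, 4}: w = 12, v = 14
  {2, 3}: w = 10, v = 12
  {2, 4}: w = 14 > 12, infeasible
  {3, 4}: w = 12, v = 20
  {1, 2, 3}: w = 14 > 12, infeasible
  {1, 2, 4}: w = 18 > 12, infeasible
  {1, 3, 4}: w = 16 > 12, infeasible
  {2, 3, 4}: w = 18 > 12, infeasible
  {1, 2, 3, 4}: w = 22 > 12, infeasible
Best feasible subset: items [3, 4]
Total weight: 12 <= 12, total value: 20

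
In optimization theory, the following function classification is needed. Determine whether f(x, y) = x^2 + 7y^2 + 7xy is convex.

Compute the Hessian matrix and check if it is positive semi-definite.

f(x,y) = x^2 + 7y^2 + 7xy
Hessian H = [[2, 7], [7, 14]]
trace(H) = 16, det(H) = -21
Eigenvalues: (16 +/- sqrt(340)) / 2 = 17.22, -1.22
Since not both eigenvalues positive, f is neither convex nor concave.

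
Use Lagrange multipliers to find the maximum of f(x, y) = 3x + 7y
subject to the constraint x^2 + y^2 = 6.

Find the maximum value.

Set up Lagrange conditions: grad f = lambda * grad g
  3 = 2*lambda*x
  7 = 2*lambda*y
From these: x/y = 3/7, so x = 3t, y = 7t for some t.
Substitute into constraint: (3t)^2 + (7t)^2 = 6
  t^2 * 58 = 6
  t = sqrt(6/58)
Maximum = 3*x + 7*y = (3^2 + 7^2)*t = 58 * sqrt(6/58) = sqrt(348)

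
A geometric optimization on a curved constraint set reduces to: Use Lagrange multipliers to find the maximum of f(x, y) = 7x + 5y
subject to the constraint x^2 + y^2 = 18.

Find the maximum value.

Set up Lagrange conditions: grad f = lambda * grad g
  7 = 2*lambda*x
  5 = 2*lambda*y
From these: x/y = 7/5, so x = 7t, y = 5t for some t.
Substitute into constraint: (7t)^2 + (5t)^2 = 18
  t^2 * 74 = 18
  t = sqrt(18/74)
Maximum = 7*x + 5*y = (7^2 + 5^2)*t = 74 * sqrt(18/74) = sqrt(1332)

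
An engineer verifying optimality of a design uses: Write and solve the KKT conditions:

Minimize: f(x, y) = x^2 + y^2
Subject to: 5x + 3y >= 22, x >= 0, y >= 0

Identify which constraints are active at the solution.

KKT conditions for min x^2 + y^2 s.t. 5x + 3y >= 22, x >= 0, y >= 0:
Stationarity: 2x = mu*5 + mu_x, 2y = mu*3 + mu_y, with mu, mu_x, mu_y >= 0
Complementary slackness: mu*(5x + 3y - 22) = 0, mu_x*x = 0, mu_y*y = 0
(0, 0) is infeasible (5*0 + 3*0 < 22), so if mu = 0 stationarity would force x = mu_x/2 >= 0, y = mu_y/2 >= 0 with mu_x*x = mu_y*y = 0, i.e. x = y = 0: contradiction. Hence mu > 0 and 5x + 3y = 22 is active.
Try x > 0, y > 0 (so mu_x = mu_y = 0): x = 5*mu/2, y = 3*mu/2
Substitute: 5*(5*mu/2) + 3*(3*mu/2) = 22
  mu*34/2 = 22 => mu = 22/17
x* = 55/17 > 0, y* = 33/17 > 0, consistent with mu_x = mu_y = 0.
f is convex and the constraints are linear, so this KKT point is the global minimum.
f* = 242/17
Active constraints: 5x + 3y >= 22 (holds with equality, mu = 22/17 > 0); x >= 0 and y >= 0 are inactive (mu_x = mu_y = 0).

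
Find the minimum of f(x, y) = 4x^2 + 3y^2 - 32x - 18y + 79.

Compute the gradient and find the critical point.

f(x,y) = 4x^2 + 3y^2 - 32x - 18y + 79
df/dx = 8x + (-32) = 0  =>  x = 4
df/dy = 6y + (-18) = 0  =>  y = 3
f(4, 3) = 4*(4)^2 + 3*(3)^2 + -32*(4) + -18*(3) + 79 = -12
Hessian is diagonal with entries 8, 6 > 0, so this is a minimum.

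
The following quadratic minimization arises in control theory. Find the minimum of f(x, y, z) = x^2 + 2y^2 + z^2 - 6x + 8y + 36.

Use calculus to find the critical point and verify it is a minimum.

f(x,y,z) = x^2 + 2y^2 + z^2 - 6x + 8y + 36
df/dx = 2x + (-6) = 0 => x = 3
df/dy = 4y + (8) = 0 => y = -2
df/dz = 2z + (0) = 0 => z = 0
f(3,-2,0) = 1*(3)^2 + 2*(-2)^2 + 1*(0)^2 + -6*(3) + 8*(-2) + 36 = 19
Hessian is diagonal with entries 2, 4, 2 > 0, confirmed minimum.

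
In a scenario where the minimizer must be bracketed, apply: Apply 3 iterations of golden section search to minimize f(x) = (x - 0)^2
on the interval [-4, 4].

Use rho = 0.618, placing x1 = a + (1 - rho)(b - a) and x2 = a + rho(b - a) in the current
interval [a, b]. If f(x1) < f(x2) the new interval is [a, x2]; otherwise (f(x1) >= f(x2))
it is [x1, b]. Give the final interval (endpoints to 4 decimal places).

Golden section search for min of f(x) = (x - 0)^2 on [-4, 4].
Each step: x1 = a + (1 - rho)(b - a), x2 = a + rho(b - a); if f(x1) < f(x2) keep [a, x2], otherwise keep [x1, b].
Step 1: [-4.0000, 4.0000], x1=-0.9440 (f=0.8911), x2=0.9440 (f=0.8911); f(x1) = f(x2) (tie, not '<') => keep [-0.9440, 4.0000]
Step 2: [-0.9440, 4.0000], x1=0.9446 (f=0.8923), x2=2.1114 (f=4.4580); f(x1) < f(x2) => keep [-0.9440, 2.1114]
Step 3: [-0.9440, 2.1114], x1=0.2232 (f=0.0498), x2=0.9442 (f=0.8916); f(x1) < f(x2) => keep [-0.9440, 0.9442]
Final interval: [-0.9440, 0.9442]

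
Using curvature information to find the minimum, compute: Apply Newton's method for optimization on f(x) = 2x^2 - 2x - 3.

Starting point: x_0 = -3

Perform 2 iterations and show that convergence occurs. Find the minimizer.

f(x) = 2x^2 - 2x - 3, f'(x) = 4x + (-2), f''(x) = 4
Step 1: f'(-3) = -14, x_1 = -3 - -14/4 = 1/2
Step 2: f'(1/2) = 0, x_2 = 1/2 (converged)
Newton's method converges in 1 step for quadratics.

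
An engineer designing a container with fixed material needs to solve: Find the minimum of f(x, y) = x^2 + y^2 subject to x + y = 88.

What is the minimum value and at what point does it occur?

Substitute y = 88 - x into f(x,y) = x^2 + y^2:
g(x) = x^2 + (88 - x)^2 = 2x^2 - 176x + 7744
g'(x) = 4x - 176 = 0  =>  x = 44
y = 88 - 44 = 44
Minimum value = 44^2 + 44^2 = 3872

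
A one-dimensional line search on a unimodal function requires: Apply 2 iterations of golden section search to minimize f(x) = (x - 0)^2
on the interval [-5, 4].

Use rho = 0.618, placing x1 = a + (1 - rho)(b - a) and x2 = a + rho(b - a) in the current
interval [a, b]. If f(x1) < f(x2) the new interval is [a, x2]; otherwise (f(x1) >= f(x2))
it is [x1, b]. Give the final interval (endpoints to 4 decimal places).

Golden section search for min of f(x) = (x - 0)^2 on [-5, 4].
Each step: x1 = a + (1 - rho)(b - a), x2 = a + rho(b - a); if f(x1) < f(x2) keep [a, x2], otherwise keep [x1, b].
Step 1: [-5.0000, 4.0000], x1=-1.5620 (f=2.4398), x2=0.5620 (f=0.3158); f(x1) > f(x2) => keep [-1.5620, 4.0000]
Step 2: [-1.5620, 4.0000], x1=0.5627 (f=0.3166), x2=1.8753 (f=3.5168); f(x1) < f(x2) => keep [-1.5620, 1.8753]
Final interval: [-1.5620, 1.8753]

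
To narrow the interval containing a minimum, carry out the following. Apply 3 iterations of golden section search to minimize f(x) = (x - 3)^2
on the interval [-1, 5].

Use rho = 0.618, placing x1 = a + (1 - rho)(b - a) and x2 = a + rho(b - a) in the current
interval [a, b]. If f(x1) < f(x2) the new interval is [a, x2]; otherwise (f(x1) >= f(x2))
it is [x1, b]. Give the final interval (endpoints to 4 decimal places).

Golden section search for min of f(x) = (x - 3)^2 on [-1, 5].
Each step: x1 = a + (1 - rho)(b - a), x2 = a + rho(b - a); if f(x1) < f(x2) keep [a, x2], otherwise keep [x1, b].
Step 1: [-1.0000, 5.0000], x1=1.2920 (f=2.9173), x2=2.7080 (f=0.0853); f(x1) > f(x2) => keep [1.2920, 5.0000]
Step 2: [1.2920, 5.0000], x1=2.7085 (f=0.0850), x2=3.5835 (f=0.3405); f(x1) < f(x2) => keep [1.2920, 3.5835]
Step 3: [1.2920, 3.5835], x1=2.1674 (f=0.6933), x2=2.7082 (f=0.0852); f(x1) > f(x2) => keep [2.1674, 3.5835]
Final interval: [2.1674, 3.5835]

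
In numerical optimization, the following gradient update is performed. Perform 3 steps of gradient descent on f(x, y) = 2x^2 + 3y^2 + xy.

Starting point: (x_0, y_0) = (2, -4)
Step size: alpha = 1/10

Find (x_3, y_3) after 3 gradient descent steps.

f(x,y) = 2x^2 + 3y^2 + xy
grad_x = 4x + 1y, grad_y = 6y + 1x
Step 1: grad = (4, -22), (8/5, -9/5)
Step 2: grad = (23/5, -46/5), (57/50, -22/25)
Step 3: grad = (92/25, -207/50), (193/250, -233/500)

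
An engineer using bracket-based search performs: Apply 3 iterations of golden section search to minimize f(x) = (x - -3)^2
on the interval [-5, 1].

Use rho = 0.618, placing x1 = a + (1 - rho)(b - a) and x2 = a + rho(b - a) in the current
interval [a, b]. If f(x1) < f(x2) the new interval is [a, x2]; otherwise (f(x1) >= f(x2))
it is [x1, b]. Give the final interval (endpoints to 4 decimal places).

Golden section search for min of f(x) = (x - -3)^2 on [-5, 1].
Each step: x1 = a + (1 - rho)(b - a), x2 = a + rho(b - a); if f(x1) < f(x2) keep [a, x2], otherwise keep [x1, b].
Step 1: [-5.0000, 1.0000], x1=-2.7080 (f=0.0853), x2=-1.2920 (f=2.9173); f(x1) < f(x2) => keep [-5.0000, -1.2920]
Step 2: [-5.0000, -1.2920], x1=-3.5835 (f=0.3405), x2=-2.7085 (f=0.0850); f(x1) > f(x2) => keep [-3.5835, -1.2920]
Step 3: [-3.5835, -1.2920], x1=-2.7082 (f=0.0852), x2=-2.1674 (f=0.6933); f(x1) < f(x2) => keep [-3.5835, -2.1674]
Final interval: [-3.5835, -2.1674]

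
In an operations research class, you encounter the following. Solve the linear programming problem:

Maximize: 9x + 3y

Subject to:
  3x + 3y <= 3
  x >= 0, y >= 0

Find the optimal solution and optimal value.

The feasible region has vertices at [(0, 0), (1, 0), (0, 1)].
Checking objective 9x + 3y at each vertex:
  (0, 0): 9*0 + 3*0 = 0
  (1, 0): 9*1 + 3*0 = 9
  (0, 1): 9*0 + 3*1 = 3
Maximum is 9 at (1, 0).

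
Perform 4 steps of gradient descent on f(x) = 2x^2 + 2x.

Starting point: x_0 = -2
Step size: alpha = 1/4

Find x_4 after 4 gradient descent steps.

f(x) = 2x^2 + 2x, f'(x) = 4x + (2)
Step 1: f'(-2) = -6, x_1 = -2 - 1/4 * -6 = -1/2
Step 2: f'(-1/2) = 0, x_2 = -1/2 - 1/4 * 0 = -1/2
Step 3: f'(-1/2) = 0, x_3 = -1/2 - 1/4 * 0 = -1/2
Step 4: f'(-1/2) = 0, x_4 = -1/2 - 1/4 * 0 = -1/2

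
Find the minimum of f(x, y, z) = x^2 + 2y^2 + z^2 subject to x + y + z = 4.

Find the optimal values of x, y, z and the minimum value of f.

Using Lagrange multipliers on f = x^2 + 2y^2 + z^2 with constraint x + y + z = 4:
Conditions: 2*1*x = lambda, 2*2*y = lambda, 2*1*z = lambda
So x = lambda/2, y = lambda/4, z = lambda/2
Substituting into constraint: lambda * (5/4) = 4
lambda = 16/5
x = 8/5, y = 4/5, z = 8/5
Minimum value = 32/5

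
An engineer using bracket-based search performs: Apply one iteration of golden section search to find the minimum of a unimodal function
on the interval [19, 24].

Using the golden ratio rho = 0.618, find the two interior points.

Golden section search on [19, 24].
Golden ratio rho = 0.618 (approx).
Interior points:
  x_1 = 19 + (1-0.618)*5 = 20.9100
  x_2 = 19 + 0.618*5 = 22.0900
Compare f(x_1) and f(x_2) to determine which subinterval to keep.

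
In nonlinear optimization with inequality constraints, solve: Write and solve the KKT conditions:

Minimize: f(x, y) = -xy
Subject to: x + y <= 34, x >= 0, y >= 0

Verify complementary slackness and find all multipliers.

Problem: min -xy s.t. x + y <= 34 (multiplier lambda), x >= 0 (mu_x), y >= 0 (mu_y)
KKT stationarity: -y + lambda - mu_x = 0, -x + lambda - mu_y = 0, with lambda, mu_x, mu_y >= 0
Complementary slackness: lambda*(x + y - 34) = 0, mu_x*x = 0, mu_y*y = 0
If lambda = 0: y = -mu_x <= 0 and x = -mu_y <= 0 force x = y = 0 with f = 0; but x = y = 17 is feasible with f = -289 < 0, so this is not the minimum. Hence lambda > 0 and x + y = 34.
Try x > 0, y > 0 (so mu_x = mu_y = 0): y = lambda, x = lambda => x = y = lambda
x + y = 34 => 2*lambda = 34 => lambda = 17
x* = y* = 17 > 0, consistent with mu_x = mu_y = 0.
(Any feasible point with x = 0 or y = 0 has f = 0 > -289, so the minimum is not on those boundaries.)
min(-xy) = -289 (i.e. max xy = 289)
Multipliers: lambda = 17, mu_x = 0, mu_y = 0
Complementary slackness: lambda*(x + y - 34) = 17*(17 + 17 - 34) = 0, mu_x*x = 0*17 = 0, mu_y*y = 0*17 = 0. Satisfied.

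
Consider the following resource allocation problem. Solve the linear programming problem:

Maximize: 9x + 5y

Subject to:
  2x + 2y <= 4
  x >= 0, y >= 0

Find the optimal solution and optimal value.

The feasible region has vertices at [(0, 0), (2, 0), (0, 2)].
Checking objective 9x + 5y at each vertex:
  (0, 0): 9*0 + 5*0 = 0
  (2, 0): 9*2 + 5*0 = 18
  (0, 2): 9*0 + 5*2 = 10
Maximum is 18 at (2, 0).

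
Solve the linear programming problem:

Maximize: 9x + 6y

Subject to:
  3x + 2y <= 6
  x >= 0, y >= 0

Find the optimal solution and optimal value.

The feasible region has vertices at [(0, 0), (2, 0), (0, 3)].
Checking objective 9x + 6y at each vertex:
  (0, 0): 9*0 + 6*0 = 0
  (2, 0): 9*2 + 6*0 = 18
  (0, 3): 9*0 + 6*3 = 18
Maximum is 18 at (2, 0).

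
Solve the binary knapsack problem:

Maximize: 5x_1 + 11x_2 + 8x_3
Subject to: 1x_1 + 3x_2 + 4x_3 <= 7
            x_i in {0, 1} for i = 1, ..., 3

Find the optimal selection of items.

Items: item 1 (v=5, w=1), item 2 (v=11, w=3), item 3 (v=8, w=4)
Capacity: 7
Checking all 8 subsets (w = total weight, v = total value):
  {}: w = 0, v = 0
  {1}: w = 1, v = 5
  {2}: w = 3, v = 11
  {3}: w = 4, v = 8
  {1, 2}: w = 4, v = 16
  {1, 3}: w = 5, v = 13
  {2, 3}: w = 7, v = 19
  {1, 2, 3}: w = 8 > 7, infeasible
Best feasible subset: items [2, 3]
Total weight: 7 <= 7, total value: 19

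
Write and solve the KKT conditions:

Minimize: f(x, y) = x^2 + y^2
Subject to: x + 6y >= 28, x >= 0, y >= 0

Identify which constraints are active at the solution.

KKT conditions for min x^2 + y^2 s.t. 1x + 6y >= 28, x >= 0, y >= 0:
Stationarity: 2x = mu*1 + mu_x, 2y = mu*6 + mu_y, with mu, mu_x, mu_y >= 0
Complementary slackness: mu*(x + 6y - 28) = 0, mu_x*x = 0, mu_y*y = 0
(0, 0) is infeasible (1*0 + 6*0 < 28), so if mu = 0 stationarity would force x = mu_x/2 >= 0, y = mu_y/2 >= 0 with mu_x*x = mu_y*y = 0, i.e. x = y = 0: contradiction. Hence mu > 0 and x + 6y = 28 is active.
Try x > 0, y > 0 (so mu_x = mu_y = 0): x = 1*mu/2, y = 6*mu/2
Substitute: 1*(1*mu/2) + 6*(6*mu/2) = 28
  mu*37/2 = 28 => mu = 56/37
x* = 28/37 > 0, y* = 168/37 > 0, consistent with mu_x = mu_y = 0.
f is convex and the constraints are linear, so this KKT point is the global minimum.
f* = 784/37
Active constraints: x + 6y >= 28 (holds with equality, mu = 56/37 > 0); x >= 0 and y >= 0 are inactive (mu_x = mu_y = 0).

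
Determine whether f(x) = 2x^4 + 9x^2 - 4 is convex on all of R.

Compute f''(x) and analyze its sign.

f(x) = 2x^4 + 9x^2 - 4
f'(x) = 8x^3 + 18x
f''(x) = 24x^2 + 18
f''(x) = 24x^2 + 18 >= 18 > 0 for all x
Therefore, f is convex on R.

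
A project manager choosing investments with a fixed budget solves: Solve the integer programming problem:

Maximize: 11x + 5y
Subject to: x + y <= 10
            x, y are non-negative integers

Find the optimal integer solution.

Objective: 11x + 5y, constraint: x + y <= 10
Coefficient of x is 11 >= coefficient of y is 5, so allocate the entire budget to x.
Optimal: x = 10, y = 0, value = 110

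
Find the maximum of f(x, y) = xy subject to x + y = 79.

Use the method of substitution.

Substitute y = 79 - x into f(x,y) = xy:
g(x) = x(79 - x) = 79x - x^2
g'(x) = 79 - 2x = 0  =>  x = 79/2
y = 79 - 79/2 = 79/2
Maximum value = (79/2) * (79/2) = 6241/4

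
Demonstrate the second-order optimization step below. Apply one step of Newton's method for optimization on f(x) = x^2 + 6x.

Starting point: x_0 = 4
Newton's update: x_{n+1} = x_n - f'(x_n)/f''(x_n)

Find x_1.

f(x) = x^2 + 6x
f'(x) = 2x + (6), f''(x) = 2
Newton step: x_1 = x_0 - f'(x_0)/f''(x_0)
f'(4) = 14
x_1 = 4 - 14/2 = -3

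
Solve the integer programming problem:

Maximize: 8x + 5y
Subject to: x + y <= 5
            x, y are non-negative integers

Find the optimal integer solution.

Objective: 8x + 5y, constraint: x + y <= 5
Coefficient of x is 8 >= coefficient of y is 5, so allocate the entire budget to x.
Optimal: x = 5, y = 0, value = 40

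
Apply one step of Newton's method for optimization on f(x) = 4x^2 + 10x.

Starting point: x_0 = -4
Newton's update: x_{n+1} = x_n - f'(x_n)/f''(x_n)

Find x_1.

f(x) = 4x^2 + 10x
f'(x) = 8x + (10), f''(x) = 8
Newton step: x_1 = x_0 - f'(x_0)/f''(x_0)
f'(-4) = -22
x_1 = -4 - -22/8 = -5/4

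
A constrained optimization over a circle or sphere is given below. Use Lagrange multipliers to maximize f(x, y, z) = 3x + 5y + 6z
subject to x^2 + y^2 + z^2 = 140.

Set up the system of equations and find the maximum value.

Lagrange conditions: 3 = 2*lambda*x, 5 = 2*lambda*y, 6 = 2*lambda*z
So x:3 = y:5 = z:6, i.e. x = 3t, y = 5t, z = 6t
Constraint: t^2*(3^2 + 5^2 + 6^2) = 140
  t^2 * 70 = 140  =>  t = sqrt(2)
Maximum = 3*3t + 5*5t + 6*6t = 70*sqrt(2) = sqrt(9800)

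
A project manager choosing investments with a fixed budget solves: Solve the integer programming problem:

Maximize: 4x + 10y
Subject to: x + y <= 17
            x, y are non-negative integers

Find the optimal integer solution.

Objective: 4x + 10y, constraint: x + y <= 17
Coefficient of y is 10 > coefficient of x is 4, so allocate the entire budget to y.
Optimal: x = 0, y = 17, value = 170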